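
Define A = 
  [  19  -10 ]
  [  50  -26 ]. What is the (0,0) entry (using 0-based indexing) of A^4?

Characteristic polynomial: r^2 + 7r + 6 = (r + 1)(r + 6), so the eigenvalues are -6, -1.
r=-6: eigenvector (2, 5).
r=-1: eigenvector (1, 2).
P = [[2, 1], [5, 2]], D = diag(-6, -1), P⁻¹ = [[-2, 1], [5, -2]].
A⁴ = P·diag(1296, 1)·P⁻¹ = [[-5179, 2590], [-12950, 6476]].
The requested entry is -5179.

-5179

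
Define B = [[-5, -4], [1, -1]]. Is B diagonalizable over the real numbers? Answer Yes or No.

No

Characteristic polynomial: p(λ) = λ^2 + 6λ + 9 = (λ + 3)^2.
λ = -3 has algebraic multiplicity 2; rank(B + 3I) = 1, so geometric multiplicity = 1.
Geometric multiplicity < algebraic multiplicity, so B is not diagonalizable.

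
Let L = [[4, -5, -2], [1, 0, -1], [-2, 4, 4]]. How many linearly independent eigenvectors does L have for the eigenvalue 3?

1

L − 3I = [[1, -5, -2], [1, -3, -1], [-2, 4, 1]].
This matrix has rank 2, so its null space has dimension 3 − 2 = 1.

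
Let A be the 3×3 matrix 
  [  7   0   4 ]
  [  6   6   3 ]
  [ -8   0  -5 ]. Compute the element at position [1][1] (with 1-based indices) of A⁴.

Characteristic polynomial: μ^3 - 8μ^2 + 9μ + 18 = (μ - 6)(μ - 3)(μ + 1), so the eigenvalues are -1, 3, 6.
μ=3: eigenvector (1, -1, -1).
μ=6: eigenvector (0, 1, 0).
μ=-1: eigenvector (-1, 0, 2).
P = [[1, 0, -1], [-1, 1, 0], [-1, 0, 2]], D = diag(3, 6, -1), P⁻¹ = [[2, 0, 1], [2, 1, 1], [1, 0, 1]].
A⁴ = P·diag(81, 1296, 1)·P⁻¹ = [[161, 0, 80], [2430, 1296, 1215], [-160, 0, -79]].
The requested entry is 161.

161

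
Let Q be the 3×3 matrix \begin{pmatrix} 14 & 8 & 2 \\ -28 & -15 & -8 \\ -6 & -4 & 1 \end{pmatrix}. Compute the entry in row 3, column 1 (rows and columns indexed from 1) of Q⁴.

190

Characteristic polynomial: t^3 - 7t + 6 = (t - 2)(t - 1)(t + 3), so the eigenvalues are -3, 1, 2.
t=2: eigenvector (-3, 4, 2).
t=1: eigenvector (2, -3, -1).
t=-3: eigenvector (-2, 4, 1).
P = [[-3, 2, -2], [4, -3, 4], [2, -1, 1]], D = diag(2, 1, -3), P⁻¹ = [[1, 0, 2], [4, 1, 4], [2, 1, 1]].
Q⁴ = P·diag(16, 1, 81)·P⁻¹ = [[-364, -160, -250], [700, 321, 440], [190, 80, 141]].
The requested entry is 190.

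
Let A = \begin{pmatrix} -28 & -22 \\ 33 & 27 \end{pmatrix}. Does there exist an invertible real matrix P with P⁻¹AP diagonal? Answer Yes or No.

Characteristic polynomial: p(μ) = μ^2 + μ - 30 = (μ - 5)(μ + 6).
All 2 eigenvalues are distinct, so A is diagonalizable.

Yes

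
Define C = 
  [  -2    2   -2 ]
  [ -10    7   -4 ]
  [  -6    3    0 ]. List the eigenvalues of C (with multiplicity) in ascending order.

Characteristic polynomial: p(λ) = λ^3 - 5λ^2 + 6λ = λ(λ - 3)(λ - 2).
Roots (with multiplicity): 0, 2, 3.

0, 2, 3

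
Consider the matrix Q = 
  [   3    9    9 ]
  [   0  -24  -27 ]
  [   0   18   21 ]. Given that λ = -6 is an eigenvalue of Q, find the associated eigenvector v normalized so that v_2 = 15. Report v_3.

Q + 6I = [[9, 9, 9], [0, -18, -27], [0, 18, 27]].
Solving (Q + 6I)v = 0 gives the eigenspace spanned by (-5, 15, -10).
With v_2 = 15, v = (-5, 15, -10), so v_3 = -10.

-10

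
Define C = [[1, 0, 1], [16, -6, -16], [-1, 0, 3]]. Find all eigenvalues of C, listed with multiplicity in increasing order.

Characteristic polynomial: p(s) = s^3 + 2s^2 - 20s + 24 = (s - 2)^2(s + 6).
Roots (with multiplicity): -6, 2, 2.

-6, 2, 2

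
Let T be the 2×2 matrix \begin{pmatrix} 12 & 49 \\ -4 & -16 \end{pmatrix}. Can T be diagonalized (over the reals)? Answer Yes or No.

Characteristic polynomial: p(r) = r^2 + 4r + 4 = (r + 2)^2.
r = -2 has algebraic multiplicity 2; rank(T + 2I) = 1, so geometric multiplicity = 1.
Geometric multiplicity < algebraic multiplicity, so T is not diagonalizable.

No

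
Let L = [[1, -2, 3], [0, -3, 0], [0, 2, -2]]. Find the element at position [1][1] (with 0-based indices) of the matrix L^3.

Characteristic polynomial: r^3 + 4r^2 + r - 6 = (r - 1)(r + 2)(r + 3), so the eigenvalues are -3, -2, 1.
r=1: eigenvector (1, 0, 0).
r=-3: eigenvector (2, 1, -2).
r=-2: eigenvector (-1, 0, 1).
P = [[1, 2, -1], [0, 1, 0], [0, -2, 1]], D = diag(1, -3, -2), P⁻¹ = [[1, 0, 1], [0, 1, 0], [0, 2, 1]].
L³ = P·diag(1, -27, -8)·P⁻¹ = [[1, -38, 9], [0, -27, 0], [0, 38, -8]].
The requested entry is -27.

-27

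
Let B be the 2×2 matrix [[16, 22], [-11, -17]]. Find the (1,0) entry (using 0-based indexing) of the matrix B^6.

Characteristic polynomial: s^2 + s - 30 = (s - 5)(s + 6), so the eigenvalues are -6, 5.
s=5: eigenvector (2, -1).
s=-6: eigenvector (-1, 1).
P = [[2, -1], [-1, 1]], D = diag(5, -6), P⁻¹ = [[1, 1], [1, 2]].
B⁶ = P·diag(15625, 46656)·P⁻¹ = [[-15406, -62062], [31031, 77687]].
The requested entry is 31031.

31031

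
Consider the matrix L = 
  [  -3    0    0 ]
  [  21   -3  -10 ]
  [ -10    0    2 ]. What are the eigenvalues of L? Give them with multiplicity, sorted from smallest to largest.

-3, -3, 2

Characteristic polynomial: p(μ) = μ^3 + 4μ^2 - 3μ - 18 = (μ - 2)(μ + 3)^2.
Roots (with multiplicity): -3, -3, 2.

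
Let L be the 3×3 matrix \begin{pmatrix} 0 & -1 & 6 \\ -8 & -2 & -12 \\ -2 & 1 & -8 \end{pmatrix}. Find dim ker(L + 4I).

1

L + 4I = [[4, -1, 6], [-8, 2, -12], [-2, 1, -4]].
This matrix has rank 2, so its null space has dimension 3 − 2 = 1.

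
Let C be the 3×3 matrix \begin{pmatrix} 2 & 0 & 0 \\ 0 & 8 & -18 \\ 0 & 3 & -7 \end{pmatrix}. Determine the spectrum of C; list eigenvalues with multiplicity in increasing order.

Characteristic polynomial: p(t) = t^3 - 3t^2 + 4 = (t - 2)^2(t + 1).
Roots (with multiplicity): -1, 2, 2.

-1, 2, 2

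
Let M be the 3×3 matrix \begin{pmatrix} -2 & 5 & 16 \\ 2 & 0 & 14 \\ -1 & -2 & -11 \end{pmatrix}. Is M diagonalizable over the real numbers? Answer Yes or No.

No

Characteristic polynomial: p(t) = t^3 + 13t^2 + 56t + 80 = (t + 4)^2(t + 5).
t = -4 has algebraic multiplicity 2; rank(M + 4I) = 2, so geometric multiplicity = 1.
Geometric multiplicity < algebraic multiplicity, so M is not diagonalizable.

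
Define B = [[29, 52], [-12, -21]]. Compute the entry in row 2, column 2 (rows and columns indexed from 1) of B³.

Characteristic polynomial: μ^2 - 8μ + 15 = (μ - 5)(μ - 3), so the eigenvalues are 3, 5.
μ=3: eigenvector (-2, 1).
μ=5: eigenvector (13, -6).
P = [[-2, 13], [1, -6]], D = diag(3, 5), P⁻¹ = [[6, 13], [1, 2]].
B³ = P·diag(27, 125)·P⁻¹ = [[1301, 2548], [-588, -1149]].
The requested entry is -1149.

-1149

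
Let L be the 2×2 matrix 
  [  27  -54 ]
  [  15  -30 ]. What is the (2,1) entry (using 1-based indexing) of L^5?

1215

Characteristic polynomial: r^2 + 3r = r(r + 3), so the eigenvalues are -3, 0.
r=0: eigenvector (2, 1).
r=-3: eigenvector (-9, -5).
P = [[2, -9], [1, -5]], D = diag(0, -3), P⁻¹ = [[5, -9], [1, -2]].
L⁵ = P·diag(0, -243)·P⁻¹ = [[2187, -4374], [1215, -2430]].
The requested entry is 1215.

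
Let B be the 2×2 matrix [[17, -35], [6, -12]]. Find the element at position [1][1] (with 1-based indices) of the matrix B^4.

Characteristic polynomial: λ^2 - 5λ + 6 = (λ - 3)(λ - 2), so the eigenvalues are 2, 3.
λ=2: eigenvector (7, 3).
λ=3: eigenvector (5, 2).
P = [[7, 5], [3, 2]], D = diag(2, 3), P⁻¹ = [[-2, 5], [3, -7]].
B⁴ = P·diag(16, 81)·P⁻¹ = [[991, -2275], [390, -894]].
The requested entry is 991.

991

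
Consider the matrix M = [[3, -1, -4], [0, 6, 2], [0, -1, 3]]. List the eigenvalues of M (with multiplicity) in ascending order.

Characteristic polynomial: p(s) = s^3 - 12s^2 + 47s - 60 = (s - 5)(s - 4)(s - 3).
Roots (with multiplicity): 3, 4, 5.

3, 4, 5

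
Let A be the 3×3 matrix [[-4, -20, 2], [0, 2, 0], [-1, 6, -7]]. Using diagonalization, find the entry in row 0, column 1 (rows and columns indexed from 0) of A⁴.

Characteristic polynomial: t^3 + 9t^2 + 8t - 60 = (t - 2)(t + 5)(t + 6), so the eigenvalues are -6, -5, 2.
t=-6: eigenvector (-1, 0, 1).
t=-5: eigenvector (-2, 0, 1).
t=2: eigenvector (-3, 1, 1).
P = [[-1, -2, -3], [0, 0, 1], [1, 1, 1]], D = diag(-6, -5, 2), P⁻¹ = [[1, 1, 2], [-1, -2, -1], [0, 1, 0]].
A⁴ = P·diag(1296, 625, 16)·P⁻¹ = [[-46, 1156, -1342], [0, 16, 0], [671, 62, 1967]].
The requested entry is 1156.

1156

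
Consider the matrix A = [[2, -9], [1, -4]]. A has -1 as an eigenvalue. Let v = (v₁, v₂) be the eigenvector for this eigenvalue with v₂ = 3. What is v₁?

A + 1I = [[3, -9], [1, -3]].
Solving (A + 1I)v = 0 gives the eigenspace spanned by (9, 3).
With v₂ = 3, v = (9, 3), so v₁ = 9.

9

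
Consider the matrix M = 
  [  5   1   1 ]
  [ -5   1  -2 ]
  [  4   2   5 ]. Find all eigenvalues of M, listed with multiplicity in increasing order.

3, 4, 4

Characteristic polynomial: p(t) = t^3 - 11t^2 + 40t - 48 = (t - 4)^2(t - 3).
Roots (with multiplicity): 3, 4, 4.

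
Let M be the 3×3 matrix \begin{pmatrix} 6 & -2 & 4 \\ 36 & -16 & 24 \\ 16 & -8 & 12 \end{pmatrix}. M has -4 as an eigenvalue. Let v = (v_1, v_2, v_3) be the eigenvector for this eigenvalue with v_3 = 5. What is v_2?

M + 4I = [[10, -2, 4], [36, -12, 24], [16, -8, 16]].
Solving (M + 4I)v = 0 gives the eigenspace spanned by (0, 10, 5).
With v_3 = 5, v = (0, 10, 5), so v_2 = 10.

10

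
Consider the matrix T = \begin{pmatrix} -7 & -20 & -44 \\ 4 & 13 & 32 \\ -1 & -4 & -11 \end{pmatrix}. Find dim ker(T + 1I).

T + 1I = [[-6, -20, -44], [4, 14, 32], [-1, -4, -10]].
This matrix has rank 2, so its null space has dimension 3 − 2 = 1.

1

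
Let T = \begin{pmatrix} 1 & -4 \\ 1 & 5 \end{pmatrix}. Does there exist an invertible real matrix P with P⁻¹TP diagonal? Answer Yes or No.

Characteristic polynomial: p(λ) = λ^2 - 6λ + 9 = (λ - 3)^2.
λ = 3 has algebraic multiplicity 2; rank(T − 3I) = 1, so geometric multiplicity = 1.
Geometric multiplicity < algebraic multiplicity, so T is not diagonalizable.

No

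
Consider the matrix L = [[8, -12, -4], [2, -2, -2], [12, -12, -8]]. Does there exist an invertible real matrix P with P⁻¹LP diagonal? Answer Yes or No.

Yes

Characteristic polynomial: p(t) = t^3 + 2t^2 - 16t - 32 = (t - 4)(t + 2)(t + 4).
All 3 eigenvalues are distinct, so L is diagonalizable.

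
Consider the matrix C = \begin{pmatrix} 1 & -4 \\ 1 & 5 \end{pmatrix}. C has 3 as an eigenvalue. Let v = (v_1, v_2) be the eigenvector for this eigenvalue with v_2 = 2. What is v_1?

-4

C − 3I = [[-2, -4], [1, 2]].
Solving (C − 3I)v = 0 gives the eigenspace spanned by (-4, 2).
With v_2 = 2, v = (-4, 2), so v_1 = -4.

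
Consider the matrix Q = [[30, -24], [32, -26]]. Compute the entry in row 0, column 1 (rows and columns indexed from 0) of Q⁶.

-139776

Characteristic polynomial: λ^2 - 4λ - 12 = (λ - 6)(λ + 2), so the eigenvalues are -2, 6.
λ=6: eigenvector (1, 1).
λ=-2: eigenvector (3, 4).
P = [[1, 3], [1, 4]], D = diag(6, -2), P⁻¹ = [[4, -3], [-1, 1]].
Q⁶ = P·diag(46656, 64)·P⁻¹ = [[186432, -139776], [186368, -139712]].
The requested entry is -139776.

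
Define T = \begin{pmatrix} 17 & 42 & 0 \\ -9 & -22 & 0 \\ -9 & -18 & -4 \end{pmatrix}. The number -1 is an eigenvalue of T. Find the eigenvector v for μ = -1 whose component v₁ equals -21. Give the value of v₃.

9

T + 1I = [[18, 42, 0], [-9, -21, 0], [-9, -18, -3]].
Solving (T + 1I)v = 0 gives the eigenspace spanned by (-21, 9, 9).
With v₁ = -21, v = (-21, 9, 9), so v₃ = 9.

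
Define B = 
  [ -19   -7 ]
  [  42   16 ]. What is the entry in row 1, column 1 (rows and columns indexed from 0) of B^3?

274

Characteristic polynomial: t^2 + 3t - 10 = (t - 2)(t + 5), so the eigenvalues are -5, 2.
t=2: eigenvector (-1, 3).
t=-5: eigenvector (1, -2).
P = [[-1, 1], [3, -2]], D = diag(2, -5), P⁻¹ = [[2, 1], [3, 1]].
B³ = P·diag(8, -125)·P⁻¹ = [[-391, -133], [798, 274]].
The requested entry is 274.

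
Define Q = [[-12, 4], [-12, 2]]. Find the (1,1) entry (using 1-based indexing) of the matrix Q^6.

Characteristic polynomial: λ^2 + 10λ + 24 = (λ + 4)(λ + 6), so the eigenvalues are -6, -4.
λ=-6: eigenvector (2, 3).
λ=-4: eigenvector (1, 2).
P = [[2, 1], [3, 2]], D = diag(-6, -4), P⁻¹ = [[2, -1], [-3, 2]].
Q⁶ = P·diag(46656, 4096)·P⁻¹ = [[174336, -85120], [255360, -123584]].
The requested entry is 174336.

174336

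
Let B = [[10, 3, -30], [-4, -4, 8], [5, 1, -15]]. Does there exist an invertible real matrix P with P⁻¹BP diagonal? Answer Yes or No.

No

Characteristic polynomial: p(λ) = λ^3 + 9λ^2 + 24λ + 20 = (λ + 2)^2(λ + 5).
λ = -2 has algebraic multiplicity 2; rank(B + 2I) = 2, so geometric multiplicity = 1.
Geometric multiplicity < algebraic multiplicity, so B is not diagonalizable.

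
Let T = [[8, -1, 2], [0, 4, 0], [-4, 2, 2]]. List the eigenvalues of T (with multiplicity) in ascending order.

4, 4, 6

Characteristic polynomial: p(μ) = μ^3 - 14μ^2 + 64μ - 96 = (μ - 6)(μ - 4)^2.
Roots (with multiplicity): 4, 4, 6.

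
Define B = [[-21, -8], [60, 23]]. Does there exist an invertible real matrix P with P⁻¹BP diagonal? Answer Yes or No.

Yes

Characteristic polynomial: p(t) = t^2 - 2t - 3 = (t - 3)(t + 1).
All 2 eigenvalues are distinct, so B is diagonalizable.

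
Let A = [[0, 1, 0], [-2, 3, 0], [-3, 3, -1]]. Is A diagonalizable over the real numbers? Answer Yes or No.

Characteristic polynomial: p(s) = s^3 - 2s^2 - s + 2 = (s - 2)(s - 1)(s + 1).
All 3 eigenvalues are distinct, so A is diagonalizable.

Yes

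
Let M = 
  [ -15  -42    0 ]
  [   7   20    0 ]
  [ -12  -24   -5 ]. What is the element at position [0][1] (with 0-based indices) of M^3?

Characteristic polynomial: λ^3 - 31λ - 30 = (λ - 6)(λ + 1)(λ + 5), so the eigenvalues are -5, -1, 6.
λ=-1: eigenvector (3, -1, -3).
λ=6: eigenvector (-2, 1, 0).
λ=-5: eigenvector (0, 0, 1).
P = [[3, -2, 0], [-1, 1, 0], [-3, 0, 1]], D = diag(-1, 6, -5), P⁻¹ = [[1, 2, 0], [1, 3, 0], [3, 6, 1]].
M³ = P·diag(-1, 216, -125)·P⁻¹ = [[-435, -1302, 0], [217, 650, 0], [-372, -744, -125]].
The requested entry is -1302.

-1302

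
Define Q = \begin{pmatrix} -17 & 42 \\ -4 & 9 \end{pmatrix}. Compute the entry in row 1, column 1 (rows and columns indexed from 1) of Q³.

-713

Characteristic polynomial: s^2 + 8s + 15 = (s + 3)(s + 5), so the eigenvalues are -5, -3.
s=-5: eigenvector (7, 2).
s=-3: eigenvector (3, 1).
P = [[7, 3], [2, 1]], D = diag(-5, -3), P⁻¹ = [[1, -3], [-2, 7]].
Q³ = P·diag(-125, -27)·P⁻¹ = [[-713, 2058], [-196, 561]].
The requested entry is -713.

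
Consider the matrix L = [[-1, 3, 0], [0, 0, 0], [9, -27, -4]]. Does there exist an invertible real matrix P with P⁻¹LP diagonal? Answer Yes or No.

Yes

Characteristic polynomial: p(μ) = μ^3 + 5μ^2 + 4μ = μ(μ + 1)(μ + 4).
All 3 eigenvalues are distinct, so L is diagonalizable.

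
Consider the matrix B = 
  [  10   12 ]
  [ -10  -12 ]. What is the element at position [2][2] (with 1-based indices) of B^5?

-192

Characteristic polynomial: λ^2 + 2λ = λ(λ + 2), so the eigenvalues are -2, 0.
λ=-2: eigenvector (-1, 1).
λ=0: eigenvector (6, -5).
P = [[-1, 6], [1, -5]], D = diag(-2, 0), P⁻¹ = [[5, 6], [1, 1]].
B⁵ = P·diag(-32, 0)·P⁻¹ = [[160, 192], [-160, -192]].
The requested entry is -192.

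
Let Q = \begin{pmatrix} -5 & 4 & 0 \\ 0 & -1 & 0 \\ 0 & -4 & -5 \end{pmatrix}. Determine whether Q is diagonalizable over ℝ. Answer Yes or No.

Yes

Characteristic polynomial: p(s) = s^3 + 11s^2 + 35s + 25 = (s + 1)(s + 5)^2.
s = -5 has algebraic multiplicity 2; rank(Q + 5I) = 1, so geometric multiplicity = 2.
Every eigenvalue has geometric = algebraic multiplicity, so Q is diagonalizable.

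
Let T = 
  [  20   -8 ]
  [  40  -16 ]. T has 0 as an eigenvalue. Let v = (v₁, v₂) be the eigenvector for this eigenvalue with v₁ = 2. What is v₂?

T = [[20, -8], [40, -16]].
Solving (T)v = 0 gives the eigenspace spanned by (2, 5).
With v₁ = 2, v = (2, 5), so v₂ = 5.

5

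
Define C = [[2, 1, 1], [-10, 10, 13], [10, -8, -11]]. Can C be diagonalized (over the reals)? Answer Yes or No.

Characteristic polynomial: p(s) = s^3 - s^2 - 8s + 12 = (s - 2)^2(s + 3).
s = 2 has algebraic multiplicity 2; rank(C − 2I) = 2, so geometric multiplicity = 1.
Geometric multiplicity < algebraic multiplicity, so C is not diagonalizable.

No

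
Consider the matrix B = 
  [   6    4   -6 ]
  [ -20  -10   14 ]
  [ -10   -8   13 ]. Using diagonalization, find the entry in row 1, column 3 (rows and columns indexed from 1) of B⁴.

-2530

Characteristic polynomial: t^3 - 9t^2 + 20t - 12 = (t - 6)(t - 2)(t - 1), so the eigenvalues are 1, 2, 6.
t=1: eigenvector (-2, 10, 5).
t=6: eigenvector (1, -3, -2).
t=2: eigenvector (1, -4, -2).
P = [[-2, 1, 1], [10, -3, -4], [5, -2, -2]], D = diag(1, 6, 2), P⁻¹ = [[2, 0, 1], [0, 1, -2], [5, -1, 4]].
B⁴ = P·diag(1, 1296, 16)·P⁻¹ = [[76, 1280, -2530], [-300, -3824, 7530], [-150, -2560, 5061]].
The requested entry is -2530.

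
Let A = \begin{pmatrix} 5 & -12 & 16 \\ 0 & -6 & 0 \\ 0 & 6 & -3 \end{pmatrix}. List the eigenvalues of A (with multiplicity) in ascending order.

Characteristic polynomial: p(μ) = μ^3 + 4μ^2 - 27μ - 90 = (μ - 5)(μ + 3)(μ + 6).
Roots (with multiplicity): -6, -3, 5.

-6, -3, 5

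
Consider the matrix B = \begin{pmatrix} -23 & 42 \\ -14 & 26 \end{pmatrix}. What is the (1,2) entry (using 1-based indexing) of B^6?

Characteristic polynomial: r^2 - 3r - 10 = (r - 5)(r + 2), so the eigenvalues are -2, 5.
r=-2: eigenvector (-2, -1).
r=5: eigenvector (-3, -2).
P = [[-2, -3], [-1, -2]], D = diag(-2, 5), P⁻¹ = [[-2, 3], [1, -2]].
B⁶ = P·diag(64, 15625)·P⁻¹ = [[-46619, 93366], [-31122, 62308]].
The requested entry is 93366.

93366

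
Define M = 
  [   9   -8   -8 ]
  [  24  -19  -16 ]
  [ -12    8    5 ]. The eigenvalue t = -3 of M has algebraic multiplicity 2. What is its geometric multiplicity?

2

M + 3I = [[12, -8, -8], [24, -16, -16], [-12, 8, 8]].
This matrix has rank 1, so its null space has dimension 3 − 1 = 2.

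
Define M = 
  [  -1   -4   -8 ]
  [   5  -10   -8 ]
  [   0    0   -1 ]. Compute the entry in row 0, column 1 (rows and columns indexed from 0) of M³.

Characteristic polynomial: μ^3 + 12μ^2 + 41μ + 30 = (μ + 1)(μ + 5)(μ + 6), so the eigenvalues are -6, -5, -1.
μ=-6: eigenvector (4, 5, 0).
μ=-5: eigenvector (1, 1, 0).
μ=-1: eigenvector (-2, -2, 1).
P = [[4, 1, -2], [5, 1, -2], [0, 0, 1]], D = diag(-6, -5, -1), P⁻¹ = [[-1, 1, 0], [5, -4, 2], [0, 0, 1]].
M³ = P·diag(-216, -125, -1)·P⁻¹ = [[239, -364, -248], [455, -580, -248], [0, 0, -1]].
The requested entry is -364.

-364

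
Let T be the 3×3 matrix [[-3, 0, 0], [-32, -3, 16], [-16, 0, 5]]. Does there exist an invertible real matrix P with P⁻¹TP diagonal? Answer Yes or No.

Yes

Characteristic polynomial: p(r) = r^3 + r^2 - 21r - 45 = (r - 5)(r + 3)^2.
r = -3 has algebraic multiplicity 2; rank(T + 3I) = 1, so geometric multiplicity = 2.
Every eigenvalue has geometric = algebraic multiplicity, so T is diagonalizable.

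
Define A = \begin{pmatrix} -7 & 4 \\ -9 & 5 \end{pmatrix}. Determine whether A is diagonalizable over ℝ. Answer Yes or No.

No

Characteristic polynomial: p(s) = s^2 + 2s + 1 = (s + 1)^2.
s = -1 has algebraic multiplicity 2; rank(A + 1I) = 1, so geometric multiplicity = 1.
Geometric multiplicity < algebraic multiplicity, so A is not diagonalizable.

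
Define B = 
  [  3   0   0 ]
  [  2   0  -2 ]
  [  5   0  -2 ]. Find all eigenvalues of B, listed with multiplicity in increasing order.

Characteristic polynomial: p(s) = s^3 - s^2 - 6s = s(s - 3)(s + 2).
Roots (with multiplicity): -2, 0, 3.

-2, 0, 3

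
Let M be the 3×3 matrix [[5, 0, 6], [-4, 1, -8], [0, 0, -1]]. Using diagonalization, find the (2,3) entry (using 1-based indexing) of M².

-24

Characteristic polynomial: λ^3 - 5λ^2 - λ + 5 = (λ - 5)(λ - 1)(λ + 1), so the eigenvalues are -1, 1, 5.
λ=-1: eigenvector (1, -2, -1).
λ=5: eigenvector (1, -1, 0).
λ=1: eigenvector (0, 1, 0).
P = [[1, 1, 0], [-2, -1, 1], [-1, 0, 0]], D = diag(-1, 5, 1), P⁻¹ = [[0, 0, -1], [1, 0, 1], [1, 1, -1]].
M² = P·diag(1, 25, 1)·P⁻¹ = [[25, 0, 24], [-24, 1, -24], [0, 0, 1]].
The requested entry is -24.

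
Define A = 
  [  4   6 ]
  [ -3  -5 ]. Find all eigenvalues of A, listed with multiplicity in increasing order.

Characteristic polynomial: p(s) = s^2 + s - 2 = (s - 1)(s + 2).
Roots (with multiplicity): -2, 1.

-2, 1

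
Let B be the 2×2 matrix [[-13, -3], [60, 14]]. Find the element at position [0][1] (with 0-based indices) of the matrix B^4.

-15

Characteristic polynomial: t^2 - t - 2 = (t - 2)(t + 1), so the eigenvalues are -1, 2.
t=2: eigenvector (-1, 5).
t=-1: eigenvector (-1, 4).
P = [[-1, -1], [5, 4]], D = diag(2, -1), P⁻¹ = [[4, 1], [-5, -1]].
B⁴ = P·diag(16, 1)·P⁻¹ = [[-59, -15], [300, 76]].
The requested entry is -15.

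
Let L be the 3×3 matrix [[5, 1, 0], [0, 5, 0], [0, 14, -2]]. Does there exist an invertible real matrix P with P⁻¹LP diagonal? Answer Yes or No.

Characteristic polynomial: p(r) = r^3 - 8r^2 + 5r + 50 = (r - 5)^2(r + 2).
r = 5 has algebraic multiplicity 2; rank(L − 5I) = 2, so geometric multiplicity = 1.
Geometric multiplicity < algebraic multiplicity, so L is not diagonalizable.

No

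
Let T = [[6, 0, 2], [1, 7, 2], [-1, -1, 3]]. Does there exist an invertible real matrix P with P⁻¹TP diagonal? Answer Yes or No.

No

Characteristic polynomial: p(λ) = λ^3 - 16λ^2 + 85λ - 150 = (λ - 6)(λ - 5)^2.
λ = 5 has algebraic multiplicity 2; rank(T − 5I) = 2, so geometric multiplicity = 1.
Geometric multiplicity < algebraic multiplicity, so T is not diagonalizable.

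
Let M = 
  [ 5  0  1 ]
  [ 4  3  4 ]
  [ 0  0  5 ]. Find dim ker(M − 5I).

1

M − 5I = [[0, 0, 1], [4, -2, 4], [0, 0, 0]].
This matrix has rank 2, so its null space has dimension 3 − 2 = 1.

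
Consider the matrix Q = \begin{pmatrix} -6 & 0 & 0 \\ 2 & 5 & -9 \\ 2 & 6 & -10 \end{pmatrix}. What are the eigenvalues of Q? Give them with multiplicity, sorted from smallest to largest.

Characteristic polynomial: p(λ) = λ^3 + 11λ^2 + 34λ + 24 = (λ + 1)(λ + 4)(λ + 6).
Roots (with multiplicity): -6, -4, -1.

-6, -4, -1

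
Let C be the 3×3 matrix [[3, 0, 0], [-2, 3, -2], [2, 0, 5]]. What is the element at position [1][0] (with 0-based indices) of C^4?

-544

Characteristic polynomial: t^3 - 11t^2 + 39t - 45 = (t - 5)(t - 3)^2, so the eigenvalues are 3, 3, 5.
t=3: eigenvector (5, 3, -5).
t=3: eigenvector (-2, -1, 2).
t=5: eigenvector (0, -1, 1).
P = [[5, -2, 0], [3, -1, -1], [-5, 2, 1]], D = diag(3, 3, 5), P⁻¹ = [[1, 2, 2], [2, 5, 5], [1, 0, 1]].
C⁴ = P·diag(81, 81, 625)·P⁻¹ = [[81, 0, 0], [-544, 81, -544], [544, 0, 625]].
The requested entry is -544.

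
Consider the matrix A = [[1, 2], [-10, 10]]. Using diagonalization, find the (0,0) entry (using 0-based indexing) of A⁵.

-15479

Characteristic polynomial: μ^2 - 11μ + 30 = (μ - 6)(μ - 5), so the eigenvalues are 5, 6.
μ=6: eigenvector (2, 5).
μ=5: eigenvector (1, 2).
P = [[2, 1], [5, 2]], D = diag(6, 5), P⁻¹ = [[-2, 1], [5, -2]].
A⁵ = P·diag(7776, 3125)·P⁻¹ = [[-15479, 9302], [-46510, 26380]].
The requested entry is -15479.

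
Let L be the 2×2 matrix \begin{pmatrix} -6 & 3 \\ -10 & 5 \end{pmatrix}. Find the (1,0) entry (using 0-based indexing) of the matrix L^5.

-10

Characteristic polynomial: r^2 + r = r(r + 1), so the eigenvalues are -1, 0.
r=-1: eigenvector (-3, -5).
r=0: eigenvector (1, 2).
P = [[-3, 1], [-5, 2]], D = diag(-1, 0), P⁻¹ = [[-2, 1], [-5, 3]].
L⁵ = P·diag(-1, 0)·P⁻¹ = [[-6, 3], [-10, 5]].
The requested entry is -10.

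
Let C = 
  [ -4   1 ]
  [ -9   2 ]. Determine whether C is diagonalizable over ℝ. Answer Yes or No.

No

Characteristic polynomial: p(t) = t^2 + 2t + 1 = (t + 1)^2.
t = -1 has algebraic multiplicity 2; rank(C + 1I) = 1, so geometric multiplicity = 1.
Geometric multiplicity < algebraic multiplicity, so C is not diagonalizable.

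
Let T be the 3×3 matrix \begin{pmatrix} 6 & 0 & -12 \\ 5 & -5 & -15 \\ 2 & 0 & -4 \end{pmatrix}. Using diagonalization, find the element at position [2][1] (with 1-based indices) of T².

-25

Characteristic polynomial: λ^3 + 3λ^2 - 10λ = λ(λ - 2)(λ + 5), so the eigenvalues are -5, 0, 2.
λ=2: eigenvector (3, 0, 1).
λ=-5: eigenvector (0, 1, 0).
λ=0: eigenvector (2, -1, 1).
P = [[3, 0, 2], [0, 1, -1], [1, 0, 1]], D = diag(2, -5, 0), P⁻¹ = [[1, 0, -2], [-1, 1, 3], [-1, 0, 3]].
T² = P·diag(4, 25, 0)·P⁻¹ = [[12, 0, -24], [-25, 25, 75], [4, 0, -8]].
The requested entry is -25.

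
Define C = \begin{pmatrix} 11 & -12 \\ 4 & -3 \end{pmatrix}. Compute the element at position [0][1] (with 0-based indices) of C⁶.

Characteristic polynomial: λ^2 - 8λ + 15 = (λ - 5)(λ - 3), so the eigenvalues are 3, 5.
λ=3: eigenvector (-3, -2).
λ=5: eigenvector (2, 1).
P = [[-3, 2], [-2, 1]], D = diag(3, 5), P⁻¹ = [[1, -2], [2, -3]].
C⁶ = P·diag(729, 15625)·P⁻¹ = [[60313, -89376], [29792, -43959]].
The requested entry is -89376.

-89376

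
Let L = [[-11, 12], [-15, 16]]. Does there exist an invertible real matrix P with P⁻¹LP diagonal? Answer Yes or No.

Yes

Characteristic polynomial: p(s) = s^2 - 5s + 4 = (s - 4)(s - 1).
All 2 eigenvalues are distinct, so L is diagonalizable.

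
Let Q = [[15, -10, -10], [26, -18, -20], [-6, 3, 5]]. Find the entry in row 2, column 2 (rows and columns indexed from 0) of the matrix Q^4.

625

Characteristic polynomial: s^3 - 2s^2 - 25s + 50 = (s - 5)(s - 2)(s + 5), so the eigenvalues are -5, 2, 5.
s=-5: eigenvector (1, 2, 0).
s=5: eigenvector (-1, -2, 1).
s=2: eigenvector (0, 1, -1).
P = [[1, -1, 0], [2, -2, 1], [0, 1, -1]], D = diag(-5, 5, 2), P⁻¹ = [[-1, 1, 1], [-2, 1, 1], [-2, 1, 0]].
Q⁴ = P·diag(625, 625, 16)·P⁻¹ = [[625, 0, 0], [1218, 16, 0], [-1218, 609, 625]].
The requested entry is 625.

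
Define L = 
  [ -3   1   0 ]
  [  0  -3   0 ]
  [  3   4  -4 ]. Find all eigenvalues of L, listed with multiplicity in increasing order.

-4, -3, -3

Characteristic polynomial: p(t) = t^3 + 10t^2 + 33t + 36 = (t + 3)^2(t + 4).
Roots (with multiplicity): -4, -3, -3.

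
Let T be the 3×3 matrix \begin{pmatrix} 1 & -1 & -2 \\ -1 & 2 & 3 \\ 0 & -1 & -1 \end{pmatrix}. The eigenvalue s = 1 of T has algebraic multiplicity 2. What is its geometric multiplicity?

1

T − 1I = [[0, -1, -2], [-1, 1, 3], [0, -1, -2]].
This matrix has rank 2, so its null space has dimension 3 − 2 = 1.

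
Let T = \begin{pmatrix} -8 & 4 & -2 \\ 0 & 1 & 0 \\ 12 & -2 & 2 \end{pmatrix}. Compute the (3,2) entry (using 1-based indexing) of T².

42

Characteristic polynomial: μ^3 + 5μ^2 + 2μ - 8 = (μ - 1)(μ + 2)(μ + 4), so the eigenvalues are -4, -2, 1.
μ=-4: eigenvector (1, 0, -2).
μ=1: eigenvector (0, 1, 2).
μ=-2: eigenvector (-1, 0, 3).
P = [[1, 0, -1], [0, 1, 0], [-2, 2, 3]], D = diag(-4, 1, -2), P⁻¹ = [[3, -2, 1], [0, 1, 0], [2, -2, 1]].
T² = P·diag(16, 1, 4)·P⁻¹ = [[40, -24, 12], [0, 1, 0], [-72, 42, -20]].
The requested entry is 42.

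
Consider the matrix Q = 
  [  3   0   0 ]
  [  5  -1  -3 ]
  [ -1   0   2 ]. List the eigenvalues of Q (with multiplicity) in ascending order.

Characteristic polynomial: p(t) = t^3 - 4t^2 + t + 6 = (t - 3)(t - 2)(t + 1).
Roots (with multiplicity): -1, 2, 3.

-1, 2, 3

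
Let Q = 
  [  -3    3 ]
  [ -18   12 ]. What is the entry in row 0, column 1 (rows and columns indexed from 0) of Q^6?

45927

Characteristic polynomial: t^2 - 9t + 18 = (t - 6)(t - 3), so the eigenvalues are 3, 6.
t=3: eigenvector (-1, -2).
t=6: eigenvector (1, 3).
P = [[-1, 1], [-2, 3]], D = diag(3, 6), P⁻¹ = [[-3, 1], [-2, 1]].
Q⁶ = P·diag(729, 46656)·P⁻¹ = [[-91125, 45927], [-275562, 138510]].
The requested entry is 45927.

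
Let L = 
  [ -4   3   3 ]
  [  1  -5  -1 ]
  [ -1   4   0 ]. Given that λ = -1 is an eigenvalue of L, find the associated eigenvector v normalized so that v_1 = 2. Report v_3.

L + 1I = [[-3, 3, 3], [1, -4, -1], [-1, 4, 1]].
Solving (L + 1I)v = 0 gives the eigenspace spanned by (2, 0, 2).
With v_1 = 2, v = (2, 0, 2), so v_3 = 2.

2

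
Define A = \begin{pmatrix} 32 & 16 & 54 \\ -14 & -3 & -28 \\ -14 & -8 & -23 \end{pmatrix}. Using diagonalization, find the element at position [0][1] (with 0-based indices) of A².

32

Characteristic polynomial: t^3 - 6t^2 - 7t + 60 = (t - 5)(t - 4)(t + 3), so the eigenvalues are -3, 4, 5.
t=4: eigenvector (5, -2, -2).
t=-3: eigenvector (-2, 1, 1).
t=5: eigenvector (-2, 0, 1).
P = [[5, -2, -2], [-2, 1, 0], [-2, 1, 1]], D = diag(4, -3, 5), P⁻¹ = [[1, 0, 2], [2, 1, 4], [0, -1, 1]].
A² = P·diag(16, 9, 25)·P⁻¹ = [[44, 32, 38], [-14, 9, -28], [-14, -16, -3]].
The requested entry is 32.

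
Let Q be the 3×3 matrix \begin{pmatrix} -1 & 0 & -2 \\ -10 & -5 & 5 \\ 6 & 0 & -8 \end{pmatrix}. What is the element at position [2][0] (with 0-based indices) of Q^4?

Characteristic polynomial: λ^3 + 14λ^2 + 65λ + 100 = (λ + 4)(λ + 5)^2, so the eigenvalues are -5, -5, -4.
λ=-4: eigenvector (-2, 5, -3).
λ=-5: eigenvector (0, 1, 0).
λ=-5: eigenvector (1, -2, 2).
P = [[-2, 0, 1], [5, 1, -2], [-3, 0, 2]], D = diag(-4, -5, -5), P⁻¹ = [[-2, 0, 1], [4, 1, -1], [-3, 0, 2]].
Q⁴ = P·diag(256, 625, 625)·P⁻¹ = [[-851, 0, 738], [3690, 625, -1845], [-2214, 0, 1732]].
The requested entry is -2214.

-2214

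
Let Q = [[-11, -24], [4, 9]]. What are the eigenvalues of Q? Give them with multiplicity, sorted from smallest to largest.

-3, 1

Characteristic polynomial: p(r) = r^2 + 2r - 3 = (r - 1)(r + 3).
Roots (with multiplicity): -3, 1.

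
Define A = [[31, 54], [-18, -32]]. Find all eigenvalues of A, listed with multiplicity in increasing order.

Characteristic polynomial: p(r) = r^2 + r - 20 = (r - 4)(r + 5).
Roots (with multiplicity): -5, 4.

-5, 4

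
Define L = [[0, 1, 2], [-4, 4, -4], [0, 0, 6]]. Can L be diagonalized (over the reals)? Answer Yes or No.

No

Characteristic polynomial: p(λ) = λ^3 - 10λ^2 + 28λ - 24 = (λ - 6)(λ - 2)^2.
λ = 2 has algebraic multiplicity 2; rank(L − 2I) = 2, so geometric multiplicity = 1.
Geometric multiplicity < algebraic multiplicity, so L is not diagonalizable.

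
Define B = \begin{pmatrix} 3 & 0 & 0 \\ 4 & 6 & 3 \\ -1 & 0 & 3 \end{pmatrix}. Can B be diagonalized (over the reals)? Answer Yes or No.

Characteristic polynomial: p(s) = s^3 - 12s^2 + 45s - 54 = (s - 6)(s - 3)^2.
s = 3 has algebraic multiplicity 2; rank(B − 3I) = 2, so geometric multiplicity = 1.
Geometric multiplicity < algebraic multiplicity, so B is not diagonalizable.

No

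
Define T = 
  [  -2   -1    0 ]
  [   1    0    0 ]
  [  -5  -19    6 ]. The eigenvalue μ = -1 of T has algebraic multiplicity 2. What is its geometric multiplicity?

T + 1I = [[-1, -1, 0], [1, 1, 0], [-5, -19, 7]].
This matrix has rank 2, so its null space has dimension 3 − 2 = 1.

1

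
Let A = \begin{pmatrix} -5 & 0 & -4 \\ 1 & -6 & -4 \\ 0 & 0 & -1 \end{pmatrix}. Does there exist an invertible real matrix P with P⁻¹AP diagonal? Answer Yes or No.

Characteristic polynomial: p(r) = r^3 + 12r^2 + 41r + 30 = (r + 1)(r + 5)(r + 6).
All 3 eigenvalues are distinct, so A is diagonalizable.

Yes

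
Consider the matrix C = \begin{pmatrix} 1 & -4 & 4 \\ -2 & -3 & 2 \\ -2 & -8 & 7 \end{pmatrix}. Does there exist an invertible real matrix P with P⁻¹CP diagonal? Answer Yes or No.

Yes

Characteristic polynomial: p(t) = t^3 - 5t^2 - t + 5 = (t - 5)(t - 1)(t + 1).
All 3 eigenvalues are distinct, so C is diagonalizable.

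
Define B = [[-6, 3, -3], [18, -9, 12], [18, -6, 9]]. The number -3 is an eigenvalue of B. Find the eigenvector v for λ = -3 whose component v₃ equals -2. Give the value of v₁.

B + 3I = [[-3, 3, -3], [18, -6, 12], [18, -6, 12]].
Solving (B + 3I)v = 0 gives the eigenspace spanned by (1, -1, -2).
With v₃ = -2, v = (1, -1, -2), so v₁ = 1.

1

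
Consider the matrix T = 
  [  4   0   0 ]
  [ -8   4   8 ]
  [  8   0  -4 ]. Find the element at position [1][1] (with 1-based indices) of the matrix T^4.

Characteristic polynomial: λ^3 - 4λ^2 - 16λ + 64 = (λ - 4)^2(λ + 4), so the eigenvalues are -4, 4, 4.
λ=4: eigenvector (1, -1, 1).
λ=4: eigenvector (0, 1, 0).
λ=-4: eigenvector (0, -1, 1).
P = [[1, 0, 0], [-1, 1, -1], [1, 0, 1]], D = diag(4, 4, -4), P⁻¹ = [[1, 0, 0], [0, 1, 1], [-1, 0, 1]].
T⁴ = P·diag(256, 256, 256)·P⁻¹ = [[256, 0, 0], [0, 256, 0], [0, 0, 256]].
The requested entry is 256.

256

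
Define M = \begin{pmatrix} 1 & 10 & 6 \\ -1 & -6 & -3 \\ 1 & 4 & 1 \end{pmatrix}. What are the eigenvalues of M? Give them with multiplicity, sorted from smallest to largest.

-2, -1, -1

Characteristic polynomial: p(s) = s^3 + 4s^2 + 5s + 2 = (s + 1)^2(s + 2).
Roots (with multiplicity): -2, -1, -1.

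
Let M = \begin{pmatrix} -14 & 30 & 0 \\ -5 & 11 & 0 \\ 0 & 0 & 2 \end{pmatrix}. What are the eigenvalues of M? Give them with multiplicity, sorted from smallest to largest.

-4, 1, 2

Characteristic polynomial: p(λ) = λ^3 + λ^2 - 10λ + 8 = (λ - 2)(λ - 1)(λ + 4).
Roots (with multiplicity): -4, 1, 2.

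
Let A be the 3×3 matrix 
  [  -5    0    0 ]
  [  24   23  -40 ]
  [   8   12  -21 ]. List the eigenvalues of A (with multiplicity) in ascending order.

Characteristic polynomial: p(t) = t^3 + 3t^2 - 13t - 15 = (t - 3)(t + 1)(t + 5).
Roots (with multiplicity): -5, -1, 3.

-5, -1, 3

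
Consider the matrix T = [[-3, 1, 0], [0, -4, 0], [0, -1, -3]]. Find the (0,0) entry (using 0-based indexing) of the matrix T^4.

81

Characteristic polynomial: s^3 + 10s^2 + 33s + 36 = (s + 3)^2(s + 4), so the eigenvalues are -4, -3, -3.
s=-3: eigenvector (1, 0, 0).
s=-3: eigenvector (0, 0, 1).
s=-4: eigenvector (-1, 1, 1).
P = [[1, 0, -1], [0, 0, 1], [0, 1, 1]], D = diag(-3, -3, -4), P⁻¹ = [[1, 1, 0], [0, -1, 1], [0, 1, 0]].
T⁴ = P·diag(81, 81, 256)·P⁻¹ = [[81, -175, 0], [0, 256, 0], [0, 175, 81]].
The requested entry is 81.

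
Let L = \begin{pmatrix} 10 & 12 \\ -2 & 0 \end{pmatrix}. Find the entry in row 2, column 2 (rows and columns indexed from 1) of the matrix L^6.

Characteristic polynomial: μ^2 - 10μ + 24 = (μ - 6)(μ - 4), so the eigenvalues are 4, 6.
μ=4: eigenvector (-2, 1).
μ=6: eigenvector (3, -1).
P = [[-2, 3], [1, -1]], D = diag(4, 6), P⁻¹ = [[1, 3], [1, 2]].
L⁶ = P·diag(4096, 46656)·P⁻¹ = [[131776, 255360], [-42560, -81024]].
The requested entry is -81024.

-81024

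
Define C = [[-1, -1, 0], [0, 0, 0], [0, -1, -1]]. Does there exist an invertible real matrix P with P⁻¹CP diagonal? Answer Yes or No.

Yes

Characteristic polynomial: p(t) = t^3 + 2t^2 + t = t(t + 1)^2.
t = -1 has algebraic multiplicity 2; rank(C + 1I) = 1, so geometric multiplicity = 2.
Every eigenvalue has geometric = algebraic multiplicity, so C is diagonalizable.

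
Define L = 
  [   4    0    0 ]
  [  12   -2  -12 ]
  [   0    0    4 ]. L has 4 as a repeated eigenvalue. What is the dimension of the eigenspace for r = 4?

L − 4I = [[0, 0, 0], [12, -6, -12], [0, 0, 0]].
This matrix has rank 1, so its null space has dimension 3 − 1 = 2.

2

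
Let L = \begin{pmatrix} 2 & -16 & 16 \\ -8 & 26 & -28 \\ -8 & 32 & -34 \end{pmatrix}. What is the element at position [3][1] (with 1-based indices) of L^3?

Characteristic polynomial: t^3 + 6t^2 - 4t - 24 = (t - 2)(t + 2)(t + 6), so the eigenvalues are -6, -2, 2.
t=2: eigenvector (1, -2, -2).
t=-6: eigenvector (2, -3, -4).
t=-2: eigenvector (0, 1, 1).
P = [[1, 2, 0], [-2, -3, 1], [-2, -4, 1]], D = diag(2, -6, -2), P⁻¹ = [[1, -2, 2], [0, 1, -1], [2, 0, 1]].
L³ = P·diag(8, -216, -8)·P⁻¹ = [[8, -448, 448], [-32, 680, -688], [-32, 896, -904]].
The requested entry is -32.

-32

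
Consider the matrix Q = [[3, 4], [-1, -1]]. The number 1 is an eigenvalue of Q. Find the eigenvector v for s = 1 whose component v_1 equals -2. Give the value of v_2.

1

Q − 1I = [[2, 4], [-1, -2]].
Solving (Q − 1I)v = 0 gives the eigenspace spanned by (-2, 1).
With v_1 = -2, v = (-2, 1), so v_2 = 1.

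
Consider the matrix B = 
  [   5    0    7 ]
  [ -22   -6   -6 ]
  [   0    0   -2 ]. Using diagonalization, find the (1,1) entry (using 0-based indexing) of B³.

Characteristic polynomial: μ^3 + 3μ^2 - 28μ - 60 = (μ - 5)(μ + 2)(μ + 6), so the eigenvalues are -6, -2, 5.
μ=5: eigenvector (1, -2, 0).
μ=-2: eigenvector (-1, 4, 1).
μ=-6: eigenvector (0, 1, 0).
P = [[1, -1, 0], [-2, 4, 1], [0, 1, 0]], D = diag(5, -2, -6), P⁻¹ = [[1, 0, 1], [0, 0, 1], [2, 1, -2]].
B³ = P·diag(125, -8, -216)·P⁻¹ = [[125, 0, 133], [-682, -216, 150], [0, 0, -8]].
The requested entry is -216.

-216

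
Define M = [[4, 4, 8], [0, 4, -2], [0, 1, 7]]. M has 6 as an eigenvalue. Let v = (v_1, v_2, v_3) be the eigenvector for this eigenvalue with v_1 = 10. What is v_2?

-5

M − 6I = [[-2, 4, 8], [0, -2, -2], [0, 1, 1]].
Solving (M − 6I)v = 0 gives the eigenspace spanned by (10, -5, 5).
With v_1 = 10, v = (10, -5, 5), so v_2 = -5.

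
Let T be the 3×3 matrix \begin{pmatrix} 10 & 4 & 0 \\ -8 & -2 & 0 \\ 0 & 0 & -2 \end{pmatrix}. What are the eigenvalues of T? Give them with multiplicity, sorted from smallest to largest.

Characteristic polynomial: p(r) = r^3 - 6r^2 - 4r + 24 = (r - 6)(r - 2)(r + 2).
Roots (with multiplicity): -2, 2, 6.

-2, 2, 6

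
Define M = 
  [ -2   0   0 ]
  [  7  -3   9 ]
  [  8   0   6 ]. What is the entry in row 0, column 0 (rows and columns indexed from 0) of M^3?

Characteristic polynomial: t^3 - t^2 - 24t - 36 = (t - 6)(t + 2)(t + 3), so the eigenvalues are -3, -2, 6.
t=6: eigenvector (0, 1, 1).
t=-3: eigenvector (0, 1, 0).
t=-2: eigenvector (-1, 2, 1).
P = [[0, 0, -1], [1, 1, 2], [1, 0, 1]], D = diag(6, -3, -2), P⁻¹ = [[1, 0, 1], [1, 1, -1], [-1, 0, 0]].
M³ = P·diag(216, -27, -8)·P⁻¹ = [[-8, 0, 0], [205, -27, 243], [224, 0, 216]].
The requested entry is -8.

-8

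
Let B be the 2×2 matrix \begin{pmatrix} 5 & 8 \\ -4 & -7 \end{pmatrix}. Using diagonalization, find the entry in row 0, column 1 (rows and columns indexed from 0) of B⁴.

Characteristic polynomial: λ^2 + 2λ - 3 = (λ - 1)(λ + 3), so the eigenvalues are -3, 1.
λ=1: eigenvector (-2, 1).
λ=-3: eigenvector (-1, 1).
P = [[-2, -1], [1, 1]], D = diag(1, -3), P⁻¹ = [[-1, -1], [1, 2]].
B⁴ = P·diag(1, 81)·P⁻¹ = [[-79, -160], [80, 161]].
The requested entry is -160.

-160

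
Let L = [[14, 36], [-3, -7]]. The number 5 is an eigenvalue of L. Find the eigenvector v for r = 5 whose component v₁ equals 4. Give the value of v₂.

L − 5I = [[9, 36], [-3, -12]].
Solving (L − 5I)v = 0 gives the eigenspace spanned by (4, -1).
With v₁ = 4, v = (4, -1), so v₂ = -1.

-1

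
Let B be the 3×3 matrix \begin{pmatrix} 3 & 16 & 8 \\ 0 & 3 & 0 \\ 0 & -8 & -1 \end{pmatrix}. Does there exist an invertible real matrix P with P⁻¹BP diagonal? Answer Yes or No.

Yes

Characteristic polynomial: p(λ) = λ^3 - 5λ^2 + 3λ + 9 = (λ - 3)^2(λ + 1).
λ = 3 has algebraic multiplicity 2; rank(B − 3I) = 1, so geometric multiplicity = 2.
Every eigenvalue has geometric = algebraic multiplicity, so B is diagonalizable.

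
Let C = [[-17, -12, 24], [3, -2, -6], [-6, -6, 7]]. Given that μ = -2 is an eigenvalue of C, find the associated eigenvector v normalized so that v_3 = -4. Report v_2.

2

C + 2I = [[-15, -12, 24], [3, 0, -6], [-6, -6, 9]].
Solving (C + 2I)v = 0 gives the eigenspace spanned by (-8, 2, -4).
With v_3 = -4, v = (-8, 2, -4), so v_2 = 2.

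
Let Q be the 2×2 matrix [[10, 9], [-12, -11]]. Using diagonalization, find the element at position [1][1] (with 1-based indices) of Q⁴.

Characteristic polynomial: μ^2 + μ - 2 = (μ - 1)(μ + 2), so the eigenvalues are -2, 1.
μ=-2: eigenvector (-3, 4).
μ=1: eigenvector (1, -1).
P = [[-3, 1], [4, -1]], D = diag(-2, 1), P⁻¹ = [[1, 1], [4, 3]].
Q⁴ = P·diag(16, 1)·P⁻¹ = [[-44, -45], [60, 61]].
The requested entry is -44.

-44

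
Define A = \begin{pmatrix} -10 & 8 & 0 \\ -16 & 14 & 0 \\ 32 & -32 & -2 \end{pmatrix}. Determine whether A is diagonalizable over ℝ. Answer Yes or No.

Characteristic polynomial: p(s) = s^3 - 2s^2 - 20s - 24 = (s - 6)(s + 2)^2.
s = -2 has algebraic multiplicity 2; rank(A + 2I) = 1, so geometric multiplicity = 2.
Every eigenvalue has geometric = algebraic multiplicity, so A is diagonalizable.

Yes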